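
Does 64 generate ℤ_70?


g generates ℤ_n iff gcd(g, n) = 1
gcd(64, 70) = 2
Since gcd = 2 ≠ 1, ⟨64⟩ has order 35 < 70, so 64 is not a generator.

No, 64 does not generate ℤ_70


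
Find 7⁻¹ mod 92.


Use the extended Euclidean algorithm to write 1 = 7·s + 92·t; then s mod 92 is the inverse.
Euclidean algorithm:
  7 = 0·92 + 7
  92 = 13·7 + 1
  7 = 7·1 + 0
gcd(7,92) = 1
Back-substitution gives: 7·(-13) + 92·(1) = 1
So 7⁻¹ ≡ -13 ≡ 79 (mod 92)
Check: 7 × 79 = 553 ≡ 1 (mod 92) ✓

7⁻¹ ≡ 79 (mod 92)


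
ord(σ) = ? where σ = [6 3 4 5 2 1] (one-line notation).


Cycle decomposition: (1 6) (2 3 4 5)
Cycle lengths: 2, 4
Order = lcm(2, 4) = 4

ord(σ) = 4


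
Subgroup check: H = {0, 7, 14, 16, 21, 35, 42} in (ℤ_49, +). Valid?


Subgroup test for H = {0, 7, 14, 16, 21, 35, 42} in (ℤ_49, +):
(1) 0 ∈ H? Yes
(2) Closure: for all a,b ∈ H, (a+b) mod 49 ∈ H? No  [counterexample: 7 + 16 = 23 ∉ H]
(3) Inverses: for all a ∈ H, -a mod 49 ∈ H? No

No, H is not a subgroup of ℤ_49


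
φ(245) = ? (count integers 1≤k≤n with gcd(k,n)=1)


Factor n: 245 = 5 × 7^2
φ(n) = n · ∏(1 - 1/p) over distinct primes p | n
φ(245) = 245 · (1 - 1/5) · (1 - 1/7) = 168

φ(245) = 168


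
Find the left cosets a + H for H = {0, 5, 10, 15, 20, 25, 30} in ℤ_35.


H = {0, 5, 10, 15, 20, 25, 30}, |H| = 7
Number of cosets = |G|/|H| = 35/7 = 5
0 + H = {0, 5, 10, 15, 20, 25, 30}
1 + H = {1, 6, 11, 16, 21, 26, 31}
2 + H = {2, 7, 12, 17, 22, 27, 32}
3 + H = {3, 8, 13, 18, 23, 28, 33}
4 + H = {4, 9, 14, 19, 24, 29, 34}

Cosets: 0+H={0,5,10,15,20,25,30}; 1+H={1,6,11,16,21,26,31}; 2+H={2,7,12,17,22,27,32}; 3+H={3,8,13,18,23,28,33}; 4+H={4,9,14,19,24,29,34}


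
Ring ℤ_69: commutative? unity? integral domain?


ℤ_69 is a commutative ring with unity 1; 69 = 3×23 is composite, so 3·23 ≡ 0 gives zero divisors (not an integral domain)
Commutative: Yes
Integral domain: No
Has unity: Yes

ℤ_69: Commutative=Yes, Unity=Yes


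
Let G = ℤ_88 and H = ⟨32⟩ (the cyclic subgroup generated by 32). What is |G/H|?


|⟨32⟩| = n / gcd(32, 88) = 88 / 8 = 11
H is normal (ℤ_88 is abelian).
|G/H| = |G| / |H| = 88 / 11 = 8

|G/H| = 8


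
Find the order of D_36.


|D_n| = 2n (n rotations and n reflections)
|D_36| = 2×36 = 72

|D_36| = 72


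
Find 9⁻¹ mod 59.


Use the extended Euclidean algorithm to write 1 = 9·s + 59·t; then s mod 59 is the inverse.
Euclidean algorithm:
  9 = 0·59 + 9
  59 = 6·9 + 5
  9 = 1·5 + 4
  5 = 1·4 + 1
  4 = 4·1 + 0
gcd(9,59) = 1
Back-substitution gives: 9·(-13) + 59·(2) = 1
So 9⁻¹ ≡ -13 ≡ 46 (mod 59)
Check: 9 × 46 = 414 ≡ 1 (mod 59) ✓

9⁻¹ ≡ 46 (mod 59)


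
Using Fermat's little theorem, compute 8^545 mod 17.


Fermat's little theorem: if p is prime and gcd(a,p)=1, then a^(p-1) ≡ 1 (mod p)
p = 17 is prime, gcd(8,17) = 1
Reduce exponent: 545 mod 16 = 1
So 8^545 ≡ 8^1 (mod 17)
8^1 mod 17 = 8

8^545 ≡ 8 (mod 17)


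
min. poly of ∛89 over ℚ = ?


∛89 satisfies x³ - 89 = 0, irreducible over ℚ (no rational root; 89 is not a perfect cube)

Minimal polynomial: x³ - 89


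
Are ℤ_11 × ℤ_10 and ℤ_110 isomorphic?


Comparing ℤ_11 × ℤ_10 and ℤ_110:
gcd(11,10) = 1, so ℤ_11 × ℤ_10 ≅ ℤ_110 (CRT)

Yes, ℤ_11 × ℤ_10 ≅ ℤ_110


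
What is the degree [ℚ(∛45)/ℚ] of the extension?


∛45 has minimal polynomial x³ - 45 (irreducible over ℚ since 45 is not a perfect cube)

[ℚ(∛45)/ℚ] = 3


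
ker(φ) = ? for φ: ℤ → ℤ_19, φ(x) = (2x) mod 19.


Kernel = preimage of identity
ker(φ) = {x ∈ ℤ : 2x ≡ 0 (mod 19)}. gcd(2,19) = 1, so 2x ≡ 0 (mod 19) ⟺ x ≡ 0 (mod 19/1 = 19). Hence ker(φ) = 19ℤ

ker(φ) = 19ℤ


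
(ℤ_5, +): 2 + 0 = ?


Operation: addition mod 5
2 + 0 = (a + b) mod 5 with a = 2, b = 0

2 + 0 = 2


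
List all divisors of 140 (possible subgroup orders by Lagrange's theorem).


Lagrange's theorem: |H| divides |G|
|G| = 140
Divisors of 140: 1, 2, 4, 5, 7, 10, 14, 20, 28, 35, 70, 140

Possible subgroup orders: {1, 2, 4, 5, 7, 10, 14, 20, 28, 35, 70, 140}


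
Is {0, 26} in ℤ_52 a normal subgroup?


H = {0, 26} in ℤ_52
ℤ_52 is abelian; every subgroup of an abelian group is normal

Yes, normal subgroup


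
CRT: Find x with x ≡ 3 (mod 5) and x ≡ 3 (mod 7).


m₁ = 5, m₂ = 7, gcd = 1, so CRT applies. M = m₁·m₂ = 35
Let M₁ = M/m₁ = 7, M₂ = M/m₂ = 5
Find y₁ ≡ M₁⁻¹ (mod m₁): 7⁻¹ ≡ 3 (mod 5)
Find y₂ ≡ M₂⁻¹ (mod m₂): 5⁻¹ ≡ 3 (mod 7)
x = a₁·M₁·y₁ + a₂·M₂·y₂ = 3·7·3 + 3·5·3 = 108
Reduce mod 35: x ≡ 3
Check: 3 mod 5 = 3 ✓, 3 mod 7 = 3 ✓

x ≡ 3 (mod 35)


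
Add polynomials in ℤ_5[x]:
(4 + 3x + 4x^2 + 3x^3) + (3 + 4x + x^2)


Add coefficients mod 5:
x^0: 4 + 3 = 2 (mod 5)
x^1: 3 + 4 = 2 (mod 5)
x^2: 4 + 1 = 0 (mod 5)
x^3: 3 + 0 = 3 (mod 5)
Result: 2 + 2x + 3x^3

f + g = 2 + 2x + 3x^3


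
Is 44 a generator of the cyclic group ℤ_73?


g generates ℤ_n iff gcd(g, n) = 1
gcd(44, 73) = 1
Since gcd = 1, 44 is a generator.

Yes, 44 generates ℤ_73


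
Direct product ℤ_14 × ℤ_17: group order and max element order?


|ℤ_14 × ℤ_17| = 14 × 17 = 238
Max element order = lcm(14,17) = 238
Cyclic? Yes (gcd=1)

|ℤ_14×ℤ_17| = 238, max element order = 238


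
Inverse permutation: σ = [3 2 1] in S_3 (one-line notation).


To find σ⁻¹, swap domain and range:
σ(1) = 3 → σ⁻¹(3) = 1
σ(2) = 2 → σ⁻¹(2) = 2
σ(3) = 1 → σ⁻¹(1) = 3

σ⁻¹ = [3 2 1]


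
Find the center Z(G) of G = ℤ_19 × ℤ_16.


Z(G) = {g ∈ G | gx = xg for all x ∈ G}
Direct product of abelian groups is abelian, so Z(G) = G

Z(ℤ_19 × ℤ_16) = ℤ_19 × ℤ_16


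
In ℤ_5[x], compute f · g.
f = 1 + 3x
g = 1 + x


Expand and collect like terms; reduce coefficients mod 5:
x^0: 1·1 = 1 ≡ 1 (mod 5)
x^1: 1·1 + 3·1 = 4 ≡ 4 (mod 5)
x^2: 3·1 = 3 ≡ 3 (mod 5)
Result: 1 + 4x + 3x^2

f · g = 1 + 4x + 3x^2


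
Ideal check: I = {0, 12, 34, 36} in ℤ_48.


Check ideal conditions for I = {0, 12, 34, 36} in ℤ_48:
(1) I is an additive subgroup? No
(2) For r ∈ ℤ_48 and a ∈ I: r·a ∈ I? No  [counterexample: r=2, a=12, r·a mod 48 = 24 ∉ I]

No, I is not an ideal of ℤ_48


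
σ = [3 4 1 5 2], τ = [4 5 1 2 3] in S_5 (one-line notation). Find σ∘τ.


σ∘τ: apply τ first, then σ
1 →τ 4 →σ 5
2 →τ 5 →σ 2
3 →τ 1 →σ 3
4 →τ 2 →σ 4
5 →τ 3 →σ 1

σ∘τ = [5 2 3 4 1]


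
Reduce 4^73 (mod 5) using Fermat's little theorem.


Fermat's little theorem: if p is prime and gcd(a,p)=1, then a^(p-1) ≡ 1 (mod p)
p = 5 is prime, gcd(4,5) = 1
Reduce exponent: 73 mod 4 = 1
So 4^73 ≡ 4^1 (mod 5)
4^1 mod 5 = 4

4^73 ≡ 4 (mod 5)


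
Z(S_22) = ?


Z(G) = {g ∈ G | gx = xg for all x ∈ G}
S_n is non-abelian for n ≥ 3; Z(S_22) is trivial

Z(S_22) = {e}


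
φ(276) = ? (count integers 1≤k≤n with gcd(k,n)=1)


Factor n: 276 = 2^2 × 3 × 23
φ(n) = n · ∏(1 - 1/p) over distinct primes p | n
φ(276) = 276 · (1 - 1/2) · (1 - 1/3) · (1 - 1/23) = 88

φ(276) = 88


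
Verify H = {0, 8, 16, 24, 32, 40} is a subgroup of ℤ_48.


Subgroup test for H = {0, 8, 16, 24, 32, 40} in (ℤ_48, +):
(1) 0 ∈ H? Yes
(2) Closure: for all a,b ∈ H, (a+b) mod 48 ∈ H? Yes
(3) Inverses: for all a ∈ H, -a mod 48 ∈ H? Yes

Yes, H is a subgroup of ℤ_48


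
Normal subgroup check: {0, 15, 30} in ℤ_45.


H = {0, 15, 30} in ℤ_45
ℤ_45 is abelian; every subgroup of an abelian group is normal

Yes, normal subgroup


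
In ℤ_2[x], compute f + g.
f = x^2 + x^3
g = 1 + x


Add coefficients mod 2:
x^0: 0 + 1 = 1 (mod 2)
x^1: 0 + 1 = 1 (mod 2)
x^2: 1 + 0 = 1 (mod 2)
x^3: 1 + 0 = 1 (mod 2)
Result: 1 + x + x^2 + x^3

f + g = 1 + x + x^2 + x^3


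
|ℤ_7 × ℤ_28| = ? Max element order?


|ℤ_7 × ℤ_28| = 7 × 28 = 196
Max element order = lcm(7,28) = 28
Cyclic? No (gcd=7)

|ℤ_7×ℤ_28| = 196, max element order = 28


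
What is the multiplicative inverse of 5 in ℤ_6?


Use the extended Euclidean algorithm to write 1 = 5·s + 6·t; then s mod 6 is the inverse.
Euclidean algorithm:
  5 = 0·6 + 5
  6 = 1·5 + 1
  5 = 5·1 + 0
gcd(5,6) = 1
Back-substitution gives: 5·(-1) + 6·(1) = 1
So 5⁻¹ ≡ -1 ≡ 5 (mod 6)
Check: 5 × 5 = 25 ≡ 1 (mod 6) ✓

5⁻¹ ≡ 5 (mod 6)


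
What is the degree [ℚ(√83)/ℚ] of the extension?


√83 has minimal polynomial x² - 83 (irreducible over ℚ since 83 is squarefree)

[ℚ(√83)/ℚ] = 2


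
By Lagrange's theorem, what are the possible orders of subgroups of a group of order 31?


Lagrange's theorem: |H| divides |G|
|G| = 31
Divisors of 31: 1, 31

Possible subgroup orders: {1, 31}


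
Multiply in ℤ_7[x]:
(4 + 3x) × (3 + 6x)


Expand and collect like terms; reduce coefficients mod 7:
x^0: 4·3 = 12 ≡ 5 (mod 7)
x^1: 4·6 + 3·3 = 33 ≡ 5 (mod 7)
x^2: 3·6 = 18 ≡ 4 (mod 7)
Result: 5 + 5x + 4x^2

f · g = 5 + 5x + 4x^2


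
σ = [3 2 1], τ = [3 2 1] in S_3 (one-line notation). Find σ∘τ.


σ∘τ: apply τ first, then σ
1 →τ 3 →σ 1
2 →τ 2 →σ 2
3 →τ 1 →σ 3

σ∘τ = [1 2 3]


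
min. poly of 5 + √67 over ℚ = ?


Let α = 5 + √67. Then α - 5 = √67, so (α - 5)² = 67, giving α² - 10α - 42 = 0. Degree 2 and α ∉ ℚ, so this is the minimal polynomial.

Minimal polynomial: x² - 10x - 42


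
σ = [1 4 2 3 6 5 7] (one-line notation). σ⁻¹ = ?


To find σ⁻¹, swap domain and range:
σ(1) = 1 → σ⁻¹(1) = 1
σ(2) = 4 → σ⁻¹(4) = 2
σ(3) = 2 → σ⁻¹(2) = 3
σ(4) = 3 → σ⁻¹(3) = 4
σ(5) = 6 → σ⁻¹(6) = 5
σ(6) = 5 → σ⁻¹(5) = 6
σ(7) = 7 → σ⁻¹(7) = 7

σ⁻¹ = [1 3 4 2 6 5 7]


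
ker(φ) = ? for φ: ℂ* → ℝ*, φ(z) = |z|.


Kernel = preimage of identity
ker(φ) = {z ∈ ℂ* | |z| = 1} = unit circle S¹

ker(φ) = S¹ (unit circle)


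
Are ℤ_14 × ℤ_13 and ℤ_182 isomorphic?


Comparing ℤ_14 × ℤ_13 and ℤ_182:
gcd(14,13) = 1, so ℤ_14 × ℤ_13 ≅ ℤ_182 (CRT)

Yes, ℤ_14 × ℤ_13 ≅ ℤ_182


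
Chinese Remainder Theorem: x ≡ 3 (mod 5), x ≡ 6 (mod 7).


m₁ = 5, m₂ = 7, gcd = 1, so CRT applies. M = m₁·m₂ = 35
Let M₁ = M/m₁ = 7, M₂ = M/m₂ = 5
Find y₁ ≡ M₁⁻¹ (mod m₁): 7⁻¹ ≡ 3 (mod 5)
Find y₂ ≡ M₂⁻¹ (mod m₂): 5⁻¹ ≡ 3 (mod 7)
x = a₁·M₁·y₁ + a₂·M₂·y₂ = 3·7·3 + 6·5·3 = 153
Reduce mod 35: x ≡ 13
Check: 13 mod 5 = 3 ✓, 13 mod 7 = 6 ✓

x ≡ 13 (mod 35)


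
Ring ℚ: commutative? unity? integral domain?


ℚ is a field: commutative, has unity, every nonzero element is a unit (hence an integral domain)
Commutative: Yes
Integral domain: Yes
Has unity: Yes

ℚ: Commutative=Yes, Unity=Yes


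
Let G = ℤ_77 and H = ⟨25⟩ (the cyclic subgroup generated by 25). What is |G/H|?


|⟨25⟩| = n / gcd(25, 77) = 77 / 1 = 77
H is normal (ℤ_77 is abelian).
|G/H| = |G| / |H| = 77 / 77 = 1

|G/H| = 1


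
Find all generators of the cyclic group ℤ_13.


g generates ℤ_n iff gcd(g,n) = 1
Checking each g ∈ {1,...,12}:
gcd(1,13) = 1
gcd(2,13) = 1
gcd(3,13) = 1
gcd(4,13) = 1
gcd(5,13) = 1
gcd(6,13) = 1
gcd(7,13) = 1
gcd(8,13) = 1
gcd(9,13) = 1
gcd(10,13) = 1
gcd(11,13) = 1
gcd(12,13) = 1
Generators: {1, 2, 3, 4, 5, 6, 7, 8, 9, 10, 11, 12}
Number of generators = φ(13) = 12

Generators of ℤ_13 = {1, 2, 3, 4, 5, 6, 7, 8, 9, 10, 11, 12}


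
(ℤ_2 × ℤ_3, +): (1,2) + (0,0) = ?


Operation: componentwise addition mod (2, 3)
(1,2) + (0,0) = ((a₁+b₁) mod 2, (a₂+b₂) mod 3) with a = (1,2), b = (0,0)

(1,2) + (0,0) = (1,2)


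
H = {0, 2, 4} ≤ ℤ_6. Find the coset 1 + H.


1 + H = {1 + h (mod 6) : h ∈ H}
1+0=1, 1+2=3, 1+4=5

1 + H = {1, 3, 5}


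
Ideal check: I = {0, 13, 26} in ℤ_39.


Check ideal conditions for I = {0, 13, 26} in ℤ_39:
(1) I is an additive subgroup? Yes
(2) For r ∈ ℤ_39 and a ∈ I: r·a ∈ I? Yes

Yes, I is an ideal of ℤ_39


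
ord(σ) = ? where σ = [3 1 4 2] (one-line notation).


Cycle decomposition: (1 3 4 2)
Cycle lengths: 4
Order = lcm(4) = 4

ord(σ) = 4


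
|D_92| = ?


|D_n| = 2n (n rotations and n reflections)
|D_92| = 2×92 = 184

|D_92| = 184


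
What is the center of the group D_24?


Z(G) = {g ∈ G | gx = xg for all x ∈ G}
For even n, Z(D_n) = {e, r^(n/2)}: the 180° rotation r^12 commutes with every reflection and rotation

Z(D_24) = {e, r^12}


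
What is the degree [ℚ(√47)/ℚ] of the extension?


√47 has minimal polynomial x² - 47 (irreducible over ℚ since 47 is squarefree)

[ℚ(√47)/ℚ] = 2


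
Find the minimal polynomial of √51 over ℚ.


√51 satisfies x² - 51 = 0, irreducible over ℚ since 51 is squarefree

Minimal polynomial: x² - 51


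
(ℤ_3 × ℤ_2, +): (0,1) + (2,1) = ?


Operation: componentwise addition mod (3, 2)
(0,1) + (2,1) = ((a₁+b₁) mod 3, (a₂+b₂) mod 2) with a = (0,1), b = (2,1)

(0,1) + (2,1) = (2,0)


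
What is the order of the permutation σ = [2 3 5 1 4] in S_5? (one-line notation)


Cycle decomposition: (1 2 3 5 4)
Cycle lengths: 5
Order = lcm(5) = 5

ord(σ) = 5


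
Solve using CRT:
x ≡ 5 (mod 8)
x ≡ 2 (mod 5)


m₁ = 8, m₂ = 5, gcd = 1, so CRT applies. M = m₁·m₂ = 40
Let M₁ = M/m₁ = 5, M₂ = M/m₂ = 8
Find y₁ ≡ M₁⁻¹ (mod m₁): 5⁻¹ ≡ 5 (mod 8)
Find y₂ ≡ M₂⁻¹ (mod m₂): 8⁻¹ ≡ 2 (mod 5)
x = a₁·M₁·y₁ + a₂·M₂·y₂ = 5·5·5 + 2·8·2 = 157
Reduce mod 40: x ≡ 37
Check: 37 mod 8 = 5 ✓, 37 mod 5 = 2 ✓

x ≡ 37 (mod 40)


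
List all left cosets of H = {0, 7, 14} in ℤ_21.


H = {0, 7, 14}, |H| = 3
Number of cosets = |G|/|H| = 21/3 = 7
0 + H = {0, 7, 14}
1 + H = {1, 8, 15}
2 + H = {2, 9, 16}
3 + H = {3, 10, 17}
4 + H = {4, 11, 18}
5 + H = {5, 12, 19}
6 + H = {6, 13, 20}

Cosets: 0+H={0,7,14}; 1+H={1,8,15}; 2+H={2,9,16}; 3+H={3,10,17}; 4+H={4,11,18}; 5+H={5,12,19}; 6+H={6,13,20}


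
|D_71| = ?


|D_n| = 2n (n rotations and n reflections)
|D_71| = 2×71 = 142

|D_71| = 142


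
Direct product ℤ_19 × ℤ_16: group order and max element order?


|ℤ_19 × ℤ_16| = 19 × 16 = 304
Max element order = lcm(19,16) = 304
Cyclic? Yes (gcd=1)

|ℤ_19×ℤ_16| = 304, max element order = 304


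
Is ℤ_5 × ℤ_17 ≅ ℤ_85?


Comparing ℤ_5 × ℤ_17 and ℤ_85:
gcd(5,17) = 1, so ℤ_5 × ℤ_17 ≅ ℤ_85 (CRT)

Yes, ℤ_5 × ℤ_17 ≅ ℤ_85


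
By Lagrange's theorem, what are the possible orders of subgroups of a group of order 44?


Lagrange's theorem: |H| divides |G|
|G| = 44
Divisors of 44: 1, 2, 4, 11, 22, 44

Possible subgroup orders: {1, 2, 4, 11, 22, 44}


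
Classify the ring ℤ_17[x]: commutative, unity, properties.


ℤ_17 is a field (n prime), so ℤ_17[x] is a commutative integral domain with unity
Commutative: Yes
Integral domain: Yes
Has unity: Yes

ℤ_17[x]: Commutative=Yes, Unity=Yes


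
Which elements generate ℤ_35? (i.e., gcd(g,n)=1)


g generates ℤ_n iff gcd(g,n) = 1
Prime factors of 35: 5, 7
Generators are g ∈ {1,...,34} not divisible by any of these primes.
Generators: {1, 2, 3, 4, 6, 8, 9, 11, 12, 13, 16, 17, 18, 19, 22, 23, 24, 26, 27, 29, 31, 32, 33, 34}
Number of generators = φ(35) = 24

Generators of ℤ_35 = {1, 2, 3, 4, 6, 8, 9, 11, 12, 13, 16, 17, 18, 19, 22, 23, 24, 26, 27, 29, 31, 32, 33, 34}


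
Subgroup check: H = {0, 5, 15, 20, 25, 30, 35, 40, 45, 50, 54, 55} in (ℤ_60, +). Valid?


Subgroup test for H = {0, 5, 15, 20, 25, 30, 35, 40, 45, 50, 54, 55} in (ℤ_60, +):
(1) 0 ∈ H? Yes
(2) Closure: for all a,b ∈ H, (a+b) mod 60 ∈ H? No  [counterexample: 5 + 5 = 10 ∉ H]
(3) Inverses: for all a ∈ H, -a mod 60 ∈ H? No

No, H is not a subgroup of ℤ_60


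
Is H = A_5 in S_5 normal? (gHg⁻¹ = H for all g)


H = A_5 in S_5
A_5 has index 2 in S_5, and every subgroup of index 2 is normal

Yes, normal subgroup


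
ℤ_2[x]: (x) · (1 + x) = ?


Expand and collect like terms; reduce coefficients mod 2:
x^0: 0·1 = 0 ≡ 0 (mod 2)
x^1: 0·1 + 1·1 = 1 ≡ 1 (mod 2)
x^2: 1·1 = 1 ≡ 1 (mod 2)
Result: x + x^2

f · g = x + x^2


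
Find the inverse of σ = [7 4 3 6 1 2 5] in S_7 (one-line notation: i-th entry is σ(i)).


To find σ⁻¹, swap domain and range:
σ(1) = 7 → σ⁻¹(7) = 1
σ(2) = 4 → σ⁻¹(4) = 2
σ(3) = 3 → σ⁻¹(3) = 3
σ(4) = 6 → σ⁻¹(6) = 4
σ(5) = 1 → σ⁻¹(1) = 5
σ(6) = 2 → σ⁻¹(2) = 6
σ(7) = 5 → σ⁻¹(5) = 7

σ⁻¹ = [5 6 3 2 7 4 1]


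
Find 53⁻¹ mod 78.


Use the extended Euclidean algorithm to write 1 = 53·s + 78·t; then s mod 78 is the inverse.
Euclidean algorithm:
  53 = 0·78 + 53
  78 = 1·53 + 25
  53 = 2·25 + 3
  25 = 8·3 + 1
  3 = 3·1 + 0
gcd(53,78) = 1
Back-substitution gives: 53·(-25) + 78·(17) = 1
So 53⁻¹ ≡ -25 ≡ 53 (mod 78)
Check: 53 × 53 = 2809 ≡ 1 (mod 78) ✓

53⁻¹ ≡ 53 (mod 78)


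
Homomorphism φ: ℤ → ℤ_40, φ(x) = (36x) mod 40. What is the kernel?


Kernel = preimage of identity
ker(φ) = {x ∈ ℤ : 36x ≡ 0 (mod 40)}. gcd(36,40) = 4, so 36x ≡ 0 (mod 40) ⟺ x ≡ 0 (mod 40/4 = 10). Hence ker(φ) = 10ℤ

ker(φ) = 10ℤ


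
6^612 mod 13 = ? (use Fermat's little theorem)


Fermat's little theorem: if p is prime and gcd(a,p)=1, then a^(p-1) ≡ 1 (mod p)
p = 13 is prime, gcd(6,13) = 1
Reduce exponent: 612 mod 12 = 0
So 6^612 ≡ 6^0 (mod 13)
6^0 = 1

6^612 ≡ 1 (mod 13)


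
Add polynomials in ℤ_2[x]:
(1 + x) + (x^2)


Add coefficients mod 2:
x^0: 1 + 0 = 1 (mod 2)
x^1: 1 + 0 = 1 (mod 2)
x^2: 0 + 1 = 1 (mod 2)
Result: 1 + x + x^2

f + g = 1 + x + x^2


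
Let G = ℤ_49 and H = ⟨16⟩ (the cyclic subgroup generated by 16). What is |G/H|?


|⟨16⟩| = n / gcd(16, 49) = 49 / 1 = 49
H is normal (ℤ_49 is abelian).
|G/H| = |G| / |H| = 49 / 49 = 1

|G/H| = 1


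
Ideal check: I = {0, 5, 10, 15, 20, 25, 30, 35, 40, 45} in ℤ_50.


Check ideal conditions for I = {0, 5, 10, 15, 20, 25, 30, 35, 40, 45} in ℤ_50:
(1) I is an additive subgroup? Yes
(2) For r ∈ ℤ_50 and a ∈ I: r·a ∈ I? Yes

Yes, I is an ideal of ℤ_50


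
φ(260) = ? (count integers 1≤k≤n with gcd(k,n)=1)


Factor n: 260 = 2^2 × 5 × 13
φ(n) = n · ∏(1 - 1/p) over distinct primes p | n
φ(260) = 260 · (1 - 1/2) · (1 - 1/5) · (1 - 1/13) = 96

φ(260) = 96


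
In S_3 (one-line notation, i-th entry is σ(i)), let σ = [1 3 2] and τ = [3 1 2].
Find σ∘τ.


σ∘τ: apply τ first, then σ
1 →τ 3 →σ 2
2 →τ 1 →σ 1
3 →τ 2 →σ 3

σ∘τ = [2 1 3]


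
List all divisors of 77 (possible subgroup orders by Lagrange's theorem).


Lagrange's theorem: |H| divides |G|
|G| = 77
Divisors of 77: 1, 7, 11, 77

Possible subgroup orders: {1, 7, 11, 77}


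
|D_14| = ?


|D_n| = 2n (n rotations and n reflections)
|D_14| = 2×14 = 28

|D_14| = 28


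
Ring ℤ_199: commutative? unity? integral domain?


ℤ_199 is a commutative ring with unity 1; 199 is prime, so ℤ_199 is a field (hence an integral domain)
Commutative: Yes
Integral domain: Yes
Has unity: Yes

ℤ_199: Commutative=Yes, Unity=Yes


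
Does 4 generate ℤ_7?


g generates ℤ_n iff gcd(g, n) = 1
gcd(4, 7) = 1
Since gcd = 1, 4 is a generator.

Yes, 4 generates ℤ_7


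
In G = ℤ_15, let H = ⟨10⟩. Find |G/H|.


|⟨10⟩| = n / gcd(10, 15) = 15 / 5 = 3
H is normal (ℤ_15 is abelian).
|G/H| = |G| / |H| = 15 / 3 = 5

|G/H| = 5


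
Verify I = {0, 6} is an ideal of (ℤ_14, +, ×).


Check ideal conditions for I = {0, 6} in ℤ_14:
(1) I is an additive subgroup? No
(2) For r ∈ ℤ_14 and a ∈ I: r·a ∈ I? No  [counterexample: r=2, a=6, r·a mod 14 = 12 ∉ I]

No, I is not an ideal of ℤ_14


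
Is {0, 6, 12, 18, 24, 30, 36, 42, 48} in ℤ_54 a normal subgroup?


H = {0, 6, 12, 18, 24, 30, 36, 42, 48} in ℤ_54
ℤ_54 is abelian; every subgroup of an abelian group is normal

Yes, normal subgroup


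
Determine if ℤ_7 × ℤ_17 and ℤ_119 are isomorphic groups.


Comparing ℤ_7 × ℤ_17 and ℤ_119:
gcd(7,17) = 1, so ℤ_7 × ℤ_17 ≅ ℤ_119 (CRT)

Yes, ℤ_7 × ℤ_17 ≅ ℤ_119


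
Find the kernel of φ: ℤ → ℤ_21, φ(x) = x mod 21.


Kernel = preimage of identity
ker(φ) = {x ∈ ℤ : x ≡ 0 (mod 21)} = 21ℤ = {0, ±21, ±42, ...}

ker(φ) = 21ℤ


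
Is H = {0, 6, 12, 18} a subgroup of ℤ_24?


Subgroup test for H = {0, 6, 12, 18} in (ℤ_24, +):
(1) 0 ∈ H? Yes
(2) Closure: for all a,b ∈ H, (a+b) mod 24 ∈ H? Yes
(3) Inverses: for all a ∈ H, -a mod 24 ∈ H? Yes

Yes, H is a subgroup of ℤ_24


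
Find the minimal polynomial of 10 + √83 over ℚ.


Let α = 10 + √83. Then α - 10 = √83, so (α - 10)² = 83, giving α² - 20α + 17 = 0. Degree 2 and α ∉ ℚ, so this is the minimal polynomial.

Minimal polynomial: x² - 20x + 17


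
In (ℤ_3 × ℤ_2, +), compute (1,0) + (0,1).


Operation: componentwise addition mod (3, 2)
(1,0) + (0,1) = ((a₁+b₁) mod 3, (a₂+b₂) mod 2) with a = (1,0), b = (0,1)

(1,0) + (0,1) = (1,1)


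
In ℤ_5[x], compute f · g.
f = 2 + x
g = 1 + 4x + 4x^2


Expand and collect like terms; reduce coefficients mod 5:
x^0: 2·1 = 2 ≡ 2 (mod 5)
x^1: 2·4 + 1·1 = 9 ≡ 4 (mod 5)
x^2: 2·4 + 1·4 = 12 ≡ 2 (mod 5)
x^3: 1·4 = 4 ≡ 4 (mod 5)
Result: 2 + 4x + 2x^2 + 4x^3

f · g = 2 + 4x + 2x^2 + 4x^3


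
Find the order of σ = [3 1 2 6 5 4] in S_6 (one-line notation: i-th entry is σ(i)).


Cycle decomposition: (1 3 2) (4 6)
Cycle lengths: 3, 2
Order = lcm(3, 2) = 6

ord(σ) = 6


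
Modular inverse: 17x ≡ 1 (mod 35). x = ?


Use the extended Euclidean algorithm to write 1 = 17·s + 35·t; then s mod 35 is the inverse.
Euclidean algorithm:
  17 = 0·35 + 17
  35 = 2·17 + 1
  17 = 17·1 + 0
gcd(17,35) = 1
Back-substitution gives: 17·(-2) + 35·(1) = 1
So 17⁻¹ ≡ -2 ≡ 33 (mod 35)
Check: 17 × 33 = 561 ≡ 1 (mod 35) ✓

17⁻¹ ≡ 33 (mod 35)


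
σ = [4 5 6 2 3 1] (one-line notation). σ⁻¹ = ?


To find σ⁻¹, swap domain and range:
σ(1) = 4 → σ⁻¹(4) = 1
σ(2) = 5 → σ⁻¹(5) = 2
σ(3) = 6 → σ⁻¹(6) = 3
σ(4) = 2 → σ⁻¹(2) = 4
σ(5) = 3 → σ⁻¹(3) = 5
σ(6) = 1 → σ⁻¹(1) = 6

σ⁻¹ = [6 4 5 1 2 3]


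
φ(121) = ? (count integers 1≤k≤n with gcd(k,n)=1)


Factor n: 121 = 11^2
φ(n) = n · ∏(1 - 1/p) over distinct primes p | n
φ(121) = 121 · (1 - 1/11) = 110

φ(121) = 110


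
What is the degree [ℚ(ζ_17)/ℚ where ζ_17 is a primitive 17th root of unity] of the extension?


[ℚ(ζ_n):ℚ] = deg Φ_n(x) = φ(n). Here φ(17) = 16

[ℚ(ζ_17)/ℚ where ζ_17 is a primitive 17th root of unity] = 16


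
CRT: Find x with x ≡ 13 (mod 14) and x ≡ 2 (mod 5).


m₁ = 14, m₂ = 5, gcd = 1, so CRT applies. M = m₁·m₂ = 70
Let M₁ = M/m₁ = 5, M₂ = M/m₂ = 14
Find y₁ ≡ M₁⁻¹ (mod m₁): 5⁻¹ ≡ 3 (mod 14)
Find y₂ ≡ M₂⁻¹ (mod m₂): 14⁻¹ ≡ 4 (mod 5)
x = a₁·M₁·y₁ + a₂·M₂·y₂ = 13·5·3 + 2·14·4 = 307
Reduce mod 70: x ≡ 27
Check: 27 mod 14 = 13 ✓, 27 mod 5 = 2 ✓

x ≡ 27 (mod 70)


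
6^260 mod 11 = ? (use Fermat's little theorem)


Fermat's little theorem: if p is prime and gcd(a,p)=1, then a^(p-1) ≡ 1 (mod p)
p = 11 is prime, gcd(6,11) = 1
Reduce exponent: 260 mod 10 = 0
So 6^260 ≡ 6^0 (mod 11)
6^0 = 1

6^260 ≡ 1 (mod 11)


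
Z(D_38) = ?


Z(G) = {g ∈ G | gx = xg for all x ∈ G}
For even n, Z(D_n) = {e, r^(n/2)}: the 180° rotation r^19 commutes with every reflection and rotation

Z(D_38) = {e, r^19}


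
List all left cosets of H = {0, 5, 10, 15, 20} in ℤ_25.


H = {0, 5, 10, 15, 20}, |H| = 5
Number of cosets = |G|/|H| = 25/5 = 5
0 + H = {0, 5, 10, 15, 20}
1 + H = {1, 6, 11, 16, 21}
2 + H = {2, 7, 12, 17, 22}
3 + H = {3, 8, 13, 18, 23}
4 + H = {4, 9, 14, 19, 24}

Cosets: 0+H={0,5,10,15,20}; 1+H={1,6,11,16,21}; 2+H={2,7,12,17,22}; 3+H={3,8,13,18,23}; 4+H={4,9,14,19,24}


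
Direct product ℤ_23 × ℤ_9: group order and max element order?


|ℤ_23 × ℤ_9| = 23 × 9 = 207
Max element order = lcm(23,9) = 207
Cyclic? Yes (gcd=1)

|ℤ_23×ℤ_9| = 207, max element order = 207


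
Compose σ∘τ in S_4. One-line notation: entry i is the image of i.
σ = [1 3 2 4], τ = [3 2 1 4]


σ∘τ: apply τ first, then σ
1 →τ 3 →σ 2
2 →τ 2 →σ 3
3 →τ 1 →σ 1
4 →τ 4 →σ 4

σ∘τ = [2 3 1 4]


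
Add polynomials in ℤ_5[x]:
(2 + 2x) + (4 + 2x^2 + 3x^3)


Add coefficients mod 5:
x^0: 2 + 4 = 1 (mod 5)
x^1: 2 + 0 = 2 (mod 5)
x^2: 0 + 2 = 2 (mod 5)
x^3: 0 + 3 = 3 (mod 5)
Result: 1 + 2x + 2x^2 + 3x^3

f + g = 1 + 2x + 2x^2 + 3x^3


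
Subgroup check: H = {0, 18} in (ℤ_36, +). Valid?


Subgroup test for H = {0, 18} in (ℤ_36, +):
(1) 0 ∈ H? Yes
(2) Closure: for all a,b ∈ H, (a+b) mod 36 ∈ H? Yes
(3) Inverses: for all a ∈ H, -a mod 36 ∈ H? Yes

Yes, H is a subgroup of ℤ_36


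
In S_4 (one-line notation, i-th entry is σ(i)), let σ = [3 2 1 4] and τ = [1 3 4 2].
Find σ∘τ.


σ∘τ: apply τ first, then σ
1 →τ 1 →σ 3
2 →τ 3 →σ 1
3 →τ 4 →σ 4
4 →τ 2 →σ 2

σ∘τ = [3 1 4 2]


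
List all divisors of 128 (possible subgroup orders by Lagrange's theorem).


Lagrange's theorem: |H| divides |G|
|G| = 128
Divisors of 128: 1, 2, 4, 8, 16, 32, 64, 128

Possible subgroup orders: {1, 2, 4, 8, 16, 32, 64, 128}


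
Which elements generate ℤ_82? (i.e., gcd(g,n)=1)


g generates ℤ_n iff gcd(g,n) = 1
Prime factors of 82: 2, 41
Generators are g ∈ {1,...,81} not divisible by any of these primes.
Generators: {1, 3, 5, 7, 9, 11, 13, 15, 17, 19, 21, 23, 25, 27, 29, 31, 33, 35, 37, 39, 43, 45, 47, 49, 51, 53, 55, 57, 59, 61, 63, 65, 67, 69, 71, 73, 75, 77, 79, 81}
Number of generators = φ(82) = 40

Generators of ℤ_82 = {1, 3, 5, 7, 9, 11, 13, 15, 17, 19, 21, 23, 25, 27, 29, 31, 33, 35, 37, 39, 43, 45, 47, 49, 51, 53, 55, 57, 59, 61, 63, 65, 67, 69, 71, 73, 75, 77, 79, 81}


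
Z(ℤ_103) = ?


Z(G) = {g ∈ G | gx = xg for all x ∈ G}
ℤ_103 is abelian, so Z(G) = G

Z(ℤ_103) = ℤ_103


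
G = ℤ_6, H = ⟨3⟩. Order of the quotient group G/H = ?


|⟨3⟩| = n / gcd(3, 6) = 6 / 3 = 2
H is normal (ℤ_6 is abelian).
|G/H| = |G| / |H| = 6 / 2 = 3

|G/H| = 3


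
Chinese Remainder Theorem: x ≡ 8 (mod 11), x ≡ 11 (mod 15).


m₁ = 11, m₂ = 15, gcd = 1, so CRT applies. M = m₁·m₂ = 165
Let M₁ = M/m₁ = 15, M₂ = M/m₂ = 11
Find y₁ ≡ M₁⁻¹ (mod m₁): 15⁻¹ ≡ 3 (mod 11)
Find y₂ ≡ M₂⁻¹ (mod m₂): 11⁻¹ ≡ 11 (mod 15)
x = a₁·M₁·y₁ + a₂·M₂·y₂ = 8·15·3 + 11·11·11 = 1691
Reduce mod 165: x ≡ 41
Check: 41 mod 11 = 8 ✓, 41 mod 15 = 11 ✓

x ≡ 41 (mod 165)


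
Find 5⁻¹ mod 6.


Use the extended Euclidean algorithm to write 1 = 5·s + 6·t; then s mod 6 is the inverse.
Euclidean algorithm:
  5 = 0·6 + 5
  6 = 1·5 + 1
  5 = 5·1 + 0
gcd(5,6) = 1
Back-substitution gives: 5·(-1) + 6·(1) = 1
So 5⁻¹ ≡ -1 ≡ 5 (mod 6)
Check: 5 × 5 = 25 ≡ 1 (mod 6) ✓

5⁻¹ ≡ 5 (mod 6)


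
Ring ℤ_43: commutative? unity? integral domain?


ℤ_43 is a commutative ring with unity 1; 43 is prime, so ℤ_43 is a field (hence an integral domain)
Commutative: Yes
Integral domain: Yes
Has unity: Yes

ℤ_43: Commutative=Yes, Unity=Yes


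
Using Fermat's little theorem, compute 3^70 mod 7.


Fermat's little theorem: if p is prime and gcd(a,p)=1, then a^(p-1) ≡ 1 (mod p)
p = 7 is prime, gcd(3,7) = 1
Reduce exponent: 70 mod 6 = 4
So 3^70 ≡ 3^4 (mod 7)
3^4 mod 7 = 4

3^70 ≡ 4 (mod 7)


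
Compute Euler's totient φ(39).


Factor n: 39 = 3 × 13
φ(n) = n · ∏(1 - 1/p) over distinct primes p | n
φ(39) = 39 · (1 - 1/3) · (1 - 1/13) = 24

φ(39) = 24


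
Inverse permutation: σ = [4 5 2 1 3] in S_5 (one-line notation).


To find σ⁻¹, swap domain and range:
σ(1) = 4 → σ⁻¹(4) = 1
σ(2) = 5 → σ⁻¹(5) = 2
σ(3) = 2 → σ⁻¹(2) = 3
σ(4) = 1 → σ⁻¹(1) = 4
σ(5) = 3 → σ⁻¹(3) = 5

σ⁻¹ = [4 3 5 1 2]


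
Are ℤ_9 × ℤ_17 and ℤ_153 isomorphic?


Comparing ℤ_9 × ℤ_17 and ℤ_153:
gcd(9,17) = 1, so ℤ_9 × ℤ_17 ≅ ℤ_153 (CRT)

Yes, ℤ_9 × ℤ_17 ≅ ℤ_153


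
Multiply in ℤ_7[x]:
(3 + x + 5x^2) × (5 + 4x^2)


Expand and collect like terms; reduce coefficients mod 7:
x^0: 3·5 = 15 ≡ 1 (mod 7)
x^1: 3·0 + 1·5 = 5 ≡ 5 (mod 7)
x^2: 3·4 + 1·0 + 5·5 = 37 ≡ 2 (mod 7)
x^3: 1·4 + 5·0 = 4 ≡ 4 (mod 7)
x^4: 5·4 = 20 ≡ 6 (mod 7)
Result: 1 + 5x + 2x^2 + 4x^3 + 6x^4

f · g = 1 + 5x + 2x^2 + 4x^3 + 6x^4


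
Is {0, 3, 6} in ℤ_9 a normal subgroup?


H = {0, 3, 6} in ℤ_9
ℤ_9 is abelian; every subgroup of an abelian group is normal

Yes, normal subgroup


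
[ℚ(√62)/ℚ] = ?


√62 has minimal polynomial x² - 62 (irreducible over ℚ since 62 is squarefree)

[ℚ(√62)/ℚ] = 2


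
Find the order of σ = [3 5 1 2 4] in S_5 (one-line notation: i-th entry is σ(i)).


Cycle decomposition: (1 3) (2 5 4)
Cycle lengths: 2, 3
Order = lcm(2, 3) = 6

ord(σ) = 6


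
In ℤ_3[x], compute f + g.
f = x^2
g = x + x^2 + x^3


Add coefficients mod 3:
x^0: 0 + 0 = 0 (mod 3)
x^1: 0 + 1 = 1 (mod 3)
x^2: 1 + 1 = 2 (mod 3)
x^3: 0 + 1 = 1 (mod 3)
Result: x + 2x^2 + x^3

f + g = x + 2x^2 + x^3


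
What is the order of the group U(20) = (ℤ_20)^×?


U(n) is the group of units mod n; |U(n)| = φ(n)
|U(20)| = φ(20) = 8

|U(20) = (ℤ_20)^×| = 8


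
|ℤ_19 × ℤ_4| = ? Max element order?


|ℤ_19 × ℤ_4| = 19 × 4 = 76
Max element order = lcm(19,4) = 76
Cyclic? Yes (gcd=1)

|ℤ_19×ℤ_4| = 76, max element order = 76


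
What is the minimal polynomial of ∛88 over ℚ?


∛88 satisfies x³ - 88 = 0, irreducible over ℚ (no rational root; 88 is not a perfect cube)

Minimal polynomial: x³ - 88


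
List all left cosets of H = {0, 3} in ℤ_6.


H = {0, 3}, |H| = 2
Number of cosets = |G|/|H| = 6/2 = 3
0 + H = {0, 3}
1 + H = {1, 4}
2 + H = {2, 5}

Cosets: 0+H={0,3}; 1+H={1,4}; 2+H={2,5}


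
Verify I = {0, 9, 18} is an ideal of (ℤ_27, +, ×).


Check ideal conditions for I = {0, 9, 18} in ℤ_27:
(1) I is an additive subgroup? Yes
(2) For r ∈ ℤ_27 and a ∈ I: r·a ∈ I? Yes

Yes, I is an ideal of ℤ_27


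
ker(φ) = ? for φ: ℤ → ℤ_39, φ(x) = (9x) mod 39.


Kernel = preimage of identity
ker(φ) = {x ∈ ℤ : 9x ≡ 0 (mod 39)}. gcd(9,39) = 3, so 9x ≡ 0 (mod 39) ⟺ x ≡ 0 (mod 39/3 = 13). Hence ker(φ) = 13ℤ

ker(φ) = 13ℤ


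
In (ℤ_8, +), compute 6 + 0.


Operation: addition mod 8
6 + 0 = (a + b) mod 8 with a = 6, b = 0

6 + 0 = 6


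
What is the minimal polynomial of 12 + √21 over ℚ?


Let α = 12 + √21. Then α - 12 = √21, so (α - 12)² = 21, giving α² - 24α + 123 = 0. Degree 2 and α ∉ ℚ, so this is the minimal polynomial.

Minimal polynomial: x² - 24x + 123


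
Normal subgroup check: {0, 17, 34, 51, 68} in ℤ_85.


H = {0, 17, 34, 51, 68} in ℤ_85
ℤ_85 is abelian; every subgroup of an abelian group is normal

Yes, normal subgroup


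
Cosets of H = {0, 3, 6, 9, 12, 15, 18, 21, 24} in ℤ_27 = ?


H = {0, 3, 6, 9, 12, 15, 18, 21, 24}, |H| = 9
Number of cosets = |G|/|H| = 27/9 = 3
0 + H = {0, 3, 6, 9, 12, 15, 18, 21, 24}
1 + H = {1, 4, 7, 10, 13, 16, 19, 22, 25}
2 + H = {2, 5, 8, 11, 14, 17, 20, 23, 26}

Cosets: 0+H={0,3,6,9,12,15,18,21,24}; 1+H={1,4,7,10,13,16,19,22,25}; 2+H={2,5,8,11,14,17,20,23,26}


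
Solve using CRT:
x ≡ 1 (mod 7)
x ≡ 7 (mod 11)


m₁ = 7, m₂ = 11, gcd = 1, so CRT applies. M = m₁·m₂ = 77
Let M₁ = M/m₁ = 11, M₂ = M/m₂ = 7
Find y₁ ≡ M₁⁻¹ (mod m₁): 11⁻¹ ≡ 2 (mod 7)
Find y₂ ≡ M₂⁻¹ (mod m₂): 7⁻¹ ≡ 8 (mod 11)
x = a₁·M₁·y₁ + a₂·M₂·y₂ = 1·11·2 + 7·7·8 = 414
Reduce mod 77: x ≡ 29
Check: 29 mod 7 = 1 ✓, 29 mod 11 = 7 ✓

x ≡ 29 (mod 77)


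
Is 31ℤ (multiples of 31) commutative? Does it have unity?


31ℤ is a commutative ring under +,× but has no multiplicative identity (1 ∉ 31ℤ); it has no zero divisors, but without unity it is not an integral domain
Commutative: Yes
Integral domain: No
Has unity: No

31ℤ (multiples of 31): Commutative=Yes, Unity=No


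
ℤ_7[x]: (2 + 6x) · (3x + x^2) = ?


Expand and collect like terms; reduce coefficients mod 7:
x^0: 2·0 = 0 ≡ 0 (mod 7)
x^1: 2·3 + 6·0 = 6 ≡ 6 (mod 7)
x^2: 2·1 + 6·3 = 20 ≡ 6 (mod 7)
x^3: 6·1 = 6 ≡ 6 (mod 7)
Result: 6x + 6x^2 + 6x^3

f · g = 6x + 6x^2 + 6x^3


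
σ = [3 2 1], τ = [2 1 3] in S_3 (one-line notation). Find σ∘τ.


σ∘τ: apply τ first, then σ
1 →τ 2 →σ 2
2 →τ 1 →σ 3
3 →τ 3 →σ 1

σ∘τ = [2 3 1]


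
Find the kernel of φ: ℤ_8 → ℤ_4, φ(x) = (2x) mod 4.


Kernel = preimage of identity
ker(φ) = {x ∈ ℤ_8 : 2x ≡ 0 (mod 4)}. Since 4 | 8, φ is well-defined. The kernel is the cyclic subgroup ⟨2⟩ of ℤ_8 (order 4), i.e. {0, 2, 4, 6}

ker(φ) = {0, 2, 4, 6}


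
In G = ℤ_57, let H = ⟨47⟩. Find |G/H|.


|⟨47⟩| = n / gcd(47, 57) = 57 / 1 = 57
H is normal (ℤ_57 is abelian).
|G/H| = |G| / |H| = 57 / 57 = 1

|G/H| = 1


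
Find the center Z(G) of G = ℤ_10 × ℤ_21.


Z(G) = {g ∈ G | gx = xg for all x ∈ G}
Direct product of abelian groups is abelian, so Z(G) = G

Z(ℤ_10 × ℤ_21) = ℤ_10 × ℤ_21


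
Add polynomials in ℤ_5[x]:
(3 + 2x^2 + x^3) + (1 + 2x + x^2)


Add coefficients mod 5:
x^0: 3 + 1 = 4 (mod 5)
x^1: 0 + 2 = 2 (mod 5)
x^2: 2 + 1 = 3 (mod 5)
x^3: 1 + 0 = 1 (mod 5)
Result: 4 + 2x + 3x^2 + x^3

f + g = 4 + 2x + 3x^2 + x^3


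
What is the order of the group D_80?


|D_n| = 2n (n rotations and n reflections)
|D_80| = 2×80 = 160

|D_80| = 160


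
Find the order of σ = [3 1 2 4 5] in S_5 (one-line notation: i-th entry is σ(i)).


Cycle decomposition: (1 3 2)
Cycle lengths: 3
Order = lcm(3) = 3

ord(σ) = 3


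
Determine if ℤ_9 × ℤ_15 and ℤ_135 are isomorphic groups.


Comparing ℤ_9 × ℤ_15 and ℤ_135:
gcd(9,15) = 3 ≠ 1. Max element order in ℤ_9×ℤ_15 is lcm(9,15) = 45 < 135, so it has no element of order 135

No, ℤ_9 × ℤ_15 ≇ ℤ_135


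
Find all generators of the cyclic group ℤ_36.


g generates ℤ_n iff gcd(g,n) = 1
Prime factors of 36: 2, 3
Generators are g ∈ {1,...,35} not divisible by any of these primes.
Generators: {1, 5, 7, 11, 13, 17, 19, 23, 25, 29, 31, 35}
Number of generators = φ(36) = 12

Generators of ℤ_36 = {1, 5, 7, 11, 13, 17, 19, 23, 25, 29, 31, 35}


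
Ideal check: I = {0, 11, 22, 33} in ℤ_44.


Check ideal conditions for I = {0, 11, 22, 33} in ℤ_44:
(1) I is an additive subgroup? Yes
(2) For r ∈ ℤ_44 and a ∈ I: r·a ∈ I? Yes

Yes, I is an ideal of ℤ_44


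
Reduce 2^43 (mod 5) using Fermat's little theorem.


Fermat's little theorem: if p is prime and gcd(a,p)=1, then a^(p-1) ≡ 1 (mod p)
p = 5 is prime, gcd(2,5) = 1
Reduce exponent: 43 mod 4 = 3
So 2^43 ≡ 2^3 (mod 5)
2^3 mod 5 = 3

2^43 ≡ 3 (mod 5)


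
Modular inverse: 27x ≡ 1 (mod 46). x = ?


Use the extended Euclidean algorithm to write 1 = 27·s + 46·t; then s mod 46 is the inverse.
Euclidean algorithm:
  27 = 0·46 + 27
  46 = 1·27 + 19
  27 = 1·19 + 8
  19 = 2·8 + 3
  8 = 2·3 + 2
  3 = 1·2 + 1
  2 = 2·1 + 0
gcd(27,46) = 1
Back-substitution gives: 27·(-17) + 46·(10) = 1
So 27⁻¹ ≡ -17 ≡ 29 (mod 46)
Check: 27 × 29 = 783 ≡ 1 (mod 46) ✓

27⁻¹ ≡ 29 (mod 46)


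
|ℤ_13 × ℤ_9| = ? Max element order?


|ℤ_13 × ℤ_9| = 13 × 9 = 117
Max element order = lcm(13,9) = 117
Cyclic? Yes (gcd=1)

|ℤ_13×ℤ_9| = 117, max element order = 117


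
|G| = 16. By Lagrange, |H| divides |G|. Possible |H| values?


Lagrange's theorem: |H| divides |G|
|G| = 16
Divisors of 16: 1, 2, 4, 8, 16

Possible subgroup orders: {1, 2, 4, 8, 16}


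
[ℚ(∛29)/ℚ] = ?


∛29 has minimal polynomial x³ - 29 (irreducible over ℚ since 29 is not a perfect cube)

[ℚ(∛29)/ℚ] = 3


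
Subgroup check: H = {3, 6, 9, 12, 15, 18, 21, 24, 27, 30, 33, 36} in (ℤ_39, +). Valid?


Subgroup test for H = {3, 6, 9, 12, 15, 18, 21, 24, 27, 30, 33, 36} in (ℤ_39, +):
(1) 0 ∈ H? No
(2) Closure: for all a,b ∈ H, (a+b) mod 39 ∈ H? No  [counterexample: 3 + 36 = 0 ∉ H]
(3) Inverses: for all a ∈ H, -a mod 39 ∈ H? Yes

No, H is not a subgroup of ℤ_39


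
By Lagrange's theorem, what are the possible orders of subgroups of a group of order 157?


Lagrange's theorem: |H| divides |G|
|G| = 157
Divisors of 157: 1, 157

Possible subgroup orders: {1, 157}


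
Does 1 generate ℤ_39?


g generates ℤ_n iff gcd(g, n) = 1
gcd(1, 39) = 1
Since gcd = 1, 1 is a generator.

Yes, 1 generates ℤ_39


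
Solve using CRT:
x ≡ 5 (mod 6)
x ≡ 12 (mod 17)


m₁ = 6, m₂ = 17, gcd = 1, so CRT applies. M = m₁·m₂ = 102
Let M₁ = M/m₁ = 17, M₂ = M/m₂ = 6
Find y₁ ≡ M₁⁻¹ (mod m₁): 17⁻¹ ≡ 5 (mod 6)
Find y₂ ≡ M₂⁻¹ (mod m₂): 6⁻¹ ≡ 3 (mod 17)
x = a₁·M₁·y₁ + a₂·M₂·y₂ = 5·17·5 + 12·6·3 = 641
Reduce mod 102: x ≡ 29
Check: 29 mod 6 = 5 ✓, 29 mod 17 = 12 ✓

x ≡ 29 (mod 102)


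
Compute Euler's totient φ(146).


Factor n: 146 = 2 × 73
φ(n) = n · ∏(1 - 1/p) over distinct primes p | n
φ(146) = 146 · (1 - 1/2) · (1 - 1/73) = 72

φ(146) = 72


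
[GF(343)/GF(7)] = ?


GF(343) = GF(7^3), so the extension degree is 3

[GF(343)/GF(7)] = 3


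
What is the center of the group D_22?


Z(G) = {g ∈ G | gx = xg for all x ∈ G}
For even n, Z(D_n) = {e, r^(n/2)}: the 180° rotation r^11 commutes with every reflection and rotation

Z(D_22) = {e, r^11}


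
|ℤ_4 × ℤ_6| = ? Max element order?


|ℤ_4 × ℤ_6| = 4 × 6 = 24
Max element order = lcm(4,6) = 12
Cyclic? No (gcd=2)

|ℤ_4×ℤ_6| = 24, max element order = 12


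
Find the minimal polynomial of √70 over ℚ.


√70 satisfies x² - 70 = 0, irreducible over ℚ since 70 is squarefree

Minimal polynomial: x² - 70


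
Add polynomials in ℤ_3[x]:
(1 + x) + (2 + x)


Add coefficients mod 3:
x^0: 1 + 2 = 0 (mod 3)
x^1: 1 + 1 = 2 (mod 3)
Result: 2x

f + g = 2x


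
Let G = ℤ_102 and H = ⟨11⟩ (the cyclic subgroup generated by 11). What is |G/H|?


|⟨11⟩| = n / gcd(11, 102) = 102 / 1 = 102
H is normal (ℤ_102 is abelian).
|G/H| = |G| / |H| = 102 / 102 = 1

|G/H| = 1


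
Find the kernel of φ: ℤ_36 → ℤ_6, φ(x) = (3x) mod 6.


Kernel = preimage of identity
ker(φ) = {x ∈ ℤ_36 : 3x ≡ 0 (mod 6)}. Since 6 | 36, φ is well-defined. The kernel is the cyclic subgroup ⟨2⟩ of ℤ_36 (order 18), i.e. {0, 2, 4, 6, 8, 10, 12, 14, 16, 18, 20, 22, 24, 26, 28, 30, 32, 34}

ker(φ) = {0, 2, 4, 6, 8, 10, 12, 14, 16, 18, 20, 22, 24, 26, 28, 30, 32, 34}


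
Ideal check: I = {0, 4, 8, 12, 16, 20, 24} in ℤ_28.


Check ideal conditions for I = {0, 4, 8, 12, 16, 20, 24} in ℤ_28:
(1) I is an additive subgroup? Yes
(2) For r ∈ ℤ_28 and a ∈ I: r·a ∈ I? Yes

Yes, I is an ideal of ℤ_28


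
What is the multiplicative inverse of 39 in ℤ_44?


Use the extended Euclidean algorithm to write 1 = 39·s + 44·t; then s mod 44 is the inverse.
Euclidean algorithm:
  39 = 0·44 + 39
  44 = 1·39 + 5
  39 = 7·5 + 4
  5 = 1·4 + 1
  4 = 4·1 + 0
gcd(39,44) = 1
Back-substitution gives: 39·(-9) + 44·(8) = 1
So 39⁻¹ ≡ -9 ≡ 35 (mod 44)
Check: 39 × 35 = 1365 ≡ 1 (mod 44) ✓

39⁻¹ ≡ 35 (mod 44)


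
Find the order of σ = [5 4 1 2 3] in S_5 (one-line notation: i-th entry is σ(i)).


Cycle decomposition: (1 5 3) (2 4)
Cycle lengths: 3, 2
Order = lcm(3, 2) = 6

ord(σ) = 6
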